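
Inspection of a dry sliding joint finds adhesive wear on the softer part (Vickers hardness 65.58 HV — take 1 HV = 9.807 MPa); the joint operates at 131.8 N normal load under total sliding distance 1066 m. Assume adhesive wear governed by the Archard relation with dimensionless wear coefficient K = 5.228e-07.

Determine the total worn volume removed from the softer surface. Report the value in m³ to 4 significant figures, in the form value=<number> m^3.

Each operation runs at full float precision — shown intermediates are rounded, and one last rounding to four significant figures.
Hardness H = 65.58 HV × 9.807 MPa/HV = 643.1 MPa = 6.431e+08 Pa.
Working in SI base units: W = 131.8 N, H = 6.431e+08 Pa, K = 5.228e-07.
The Archard volume V = K·W·L/H = 5.228e-07 · 131.8 · 1066 / 6.431e+08 = 1.142e-10 m³.

value=1.142e-10 m^3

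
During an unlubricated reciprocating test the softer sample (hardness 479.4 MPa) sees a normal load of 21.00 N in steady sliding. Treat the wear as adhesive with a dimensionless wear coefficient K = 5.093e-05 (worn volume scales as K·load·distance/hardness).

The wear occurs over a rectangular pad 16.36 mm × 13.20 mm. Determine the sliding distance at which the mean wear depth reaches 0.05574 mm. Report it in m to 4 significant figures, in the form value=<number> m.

All arithmetic carries exact precision, and intermediates are shown rounded — one final rounding to 4 significant digits.
Convert: Hardness H = 479.4 MPa = 4.794e+08 Pa.
Convert: Pad sides 16.36 mm × 13.20 mm = 0.01636 m × 0.01320 m. Contact area A = 0.01636 m × 0.01320 m = 2.160e-04 m².
Convert: Depth limit h_lim = 0.05574 mm = 5.574e-05 m.
Expressed in SI base units: W = 21.00 N, H = 4.794e+08 Pa, K = 5.093e-05.
Allowed volume V_lim = h_lim·A = 5.574e-05 · 2.160e-04 = 1.204e-08 m³.
Thus life L = V_lim·H/(K·W) = 1.204e-08 · 4.794e+08 / (5.093e-05 · 21.00) = 5395 m.

value=5395 m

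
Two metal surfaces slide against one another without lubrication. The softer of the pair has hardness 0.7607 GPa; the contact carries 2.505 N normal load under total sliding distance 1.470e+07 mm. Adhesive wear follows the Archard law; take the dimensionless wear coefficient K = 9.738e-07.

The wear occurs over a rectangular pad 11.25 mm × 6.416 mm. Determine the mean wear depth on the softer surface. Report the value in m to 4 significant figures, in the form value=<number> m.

value=6.531e-07 m

Intermediate values are printed rounded; all arithmetic runs at full precision; a single final rounding to 4 significant figures.
Total distance L = 1.470e+07 mm = 1.470e+04 m.
Hardness H = 0.7607 GPa = 7.607e+08 Pa.
Pad sides 11.25 mm × 6.416 mm = 0.01125 m × 0.006416 m. Contact area A = 0.01125 m × 0.006416 m = 7.218e-05 m².
Collected in SI base units: W = 2.505 N, H = 7.607e+08 Pa, K = 9.738e-07.
The Archard volume V = K·W·L/H = 9.738e-07 · 2.505 · 1.470e+04 / 7.607e+08 = 4.714e-11 m³.
Depth of wear h = V/A = 4.714e-11 / 7.218e-05 = 6.531e-07 m.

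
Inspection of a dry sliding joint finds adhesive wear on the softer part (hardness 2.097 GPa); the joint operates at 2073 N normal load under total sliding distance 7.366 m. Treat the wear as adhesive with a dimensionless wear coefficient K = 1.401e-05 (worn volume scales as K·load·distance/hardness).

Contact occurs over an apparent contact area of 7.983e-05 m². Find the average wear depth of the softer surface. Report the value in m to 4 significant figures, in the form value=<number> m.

value=1.278e-06 m

The intermediates appear rounded; all working math carries full precision. Rounded just once, at 4 significant digits.
Hardness H = 2.097 GPa = 2.097e+09 Pa.
In SI base units, W = 2073 N, H = 2.097e+09 Pa, K = 1.401e-05.
Apply Archard: V = K·W·L/H = 1.401e-05 · 2073 · 7.366 / 2.097e+09 = 1.020e-10 m³.
Depth of wear h = V/A = 1.020e-10 / 7.983e-05 = 1.278e-06 m.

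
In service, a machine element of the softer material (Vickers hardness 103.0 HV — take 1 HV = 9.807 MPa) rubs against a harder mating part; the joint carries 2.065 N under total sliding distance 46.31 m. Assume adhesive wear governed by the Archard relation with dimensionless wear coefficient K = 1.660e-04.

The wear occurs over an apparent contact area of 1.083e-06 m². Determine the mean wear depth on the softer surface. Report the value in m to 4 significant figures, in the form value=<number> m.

Intermediate values are displayed rounded — the algebra carries exact precision, and a single final rounding: 4 significant figures.
Hardness H = 103.0 HV × 9.807 MPa/HV = 1010 MPa = 1.010e+09 Pa.
Working in SI base units: W = 2.065 N, H = 1.010e+09 Pa, K = 1.660e-04.
Volume removed: V = K·W·L/H = 1.660e-04 · 2.065 · 46.31 / 1.010e+09 = 1.572e-11 m³.
Mean wear depth h = V/A = 1.572e-11 / 1.083e-06 = 1.451e-05 m.

value=1.451e-05 m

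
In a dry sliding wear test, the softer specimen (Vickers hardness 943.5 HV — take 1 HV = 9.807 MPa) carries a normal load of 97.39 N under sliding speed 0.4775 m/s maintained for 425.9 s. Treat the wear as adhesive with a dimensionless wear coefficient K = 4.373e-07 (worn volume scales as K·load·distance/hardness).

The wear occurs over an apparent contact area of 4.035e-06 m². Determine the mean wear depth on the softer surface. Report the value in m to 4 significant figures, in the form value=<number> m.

value=2.320e-07 m

Each operation maintains full float precision. Intermediate values are printed rounded — rounded just once: four significant digits.
Convert: Sliding distance L = v·t = 0.4775 m/s × 425.9 s = 203.4 m.
Convert: Hardness H = 943.5 HV × 9.807 MPa/HV = 9253 MPa = 9.253e+09 Pa.
As SI base values: W = 97.39 N, H = 9.253e+09 Pa, K = 4.373e-07.
By Archard's law, V = K·W·L/H = 4.373e-07 · 97.39 · 203.4 / 9.253e+09 = 9.360e-13 m³.
Average depth h = V/A = 9.360e-13 / 4.035e-06 = 2.320e-07 m.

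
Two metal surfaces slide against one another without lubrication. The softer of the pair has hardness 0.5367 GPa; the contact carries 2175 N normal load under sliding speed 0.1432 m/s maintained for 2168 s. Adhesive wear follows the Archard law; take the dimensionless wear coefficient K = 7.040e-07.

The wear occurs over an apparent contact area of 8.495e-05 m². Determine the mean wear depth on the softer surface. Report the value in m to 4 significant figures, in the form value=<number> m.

value=1.043e-05 m

The computation holds exact precision, and the intermediates are displayed rounded; a lone final rounding, at 4 significant digits.
Distance covered L = v·t = 0.1432 m/s × 2168 s = 310.5 m.
Hardness H = 0.5367 GPa = 5.367e+08 Pa.
Expressed in SI base units: W = 2175 N, H = 5.367e+08 Pa, K = 7.040e-07.
Archard volume V = K·W·L/H = 7.040e-07 · 2175 · 310.5 / 5.367e+08 = 8.857e-10 m³.
Wear depth h = V/A = 8.857e-10 / 8.495e-05 = 1.043e-05 m.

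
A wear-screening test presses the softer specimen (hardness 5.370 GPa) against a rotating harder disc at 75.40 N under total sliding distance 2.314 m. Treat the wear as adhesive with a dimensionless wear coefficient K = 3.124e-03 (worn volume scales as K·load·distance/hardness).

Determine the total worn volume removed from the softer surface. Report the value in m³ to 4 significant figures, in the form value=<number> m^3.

value=1.015e-10 m^3

All arithmetic runs at full precision. Quoted intermediates are rounded — a single final rounding: 4 significant digits.
Hardness H = 5.370 GPa = 5.370e+09 Pa.
In SI base units, W = 75.40 N, H = 5.370e+09 Pa, K = 3.124e-03.
Wear volume V = K·W·L/H = 3.124e-03 · 75.40 · 2.314 / 5.370e+09 = 1.015e-10 m³.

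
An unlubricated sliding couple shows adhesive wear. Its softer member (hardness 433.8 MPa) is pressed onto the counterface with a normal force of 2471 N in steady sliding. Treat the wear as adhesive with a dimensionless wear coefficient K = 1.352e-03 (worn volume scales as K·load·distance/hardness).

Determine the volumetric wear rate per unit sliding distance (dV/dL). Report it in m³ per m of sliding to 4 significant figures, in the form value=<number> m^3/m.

value=7.701e-09 m^3/m

Intermediate values are printed rounded; all arithmetic holds exact precision, and rounded once at the end, at 4 significant digits.
Hardness H = 433.8 MPa = 4.338e+08 Pa.
In SI base units, W = 2471 N, H = 4.338e+08 Pa, K = 1.352e-03.
Sliding wear rate dV/dL = K·W/H: 1.352e-03 · 2471 / 4.338e+08 = 7.701e-09 m³/m.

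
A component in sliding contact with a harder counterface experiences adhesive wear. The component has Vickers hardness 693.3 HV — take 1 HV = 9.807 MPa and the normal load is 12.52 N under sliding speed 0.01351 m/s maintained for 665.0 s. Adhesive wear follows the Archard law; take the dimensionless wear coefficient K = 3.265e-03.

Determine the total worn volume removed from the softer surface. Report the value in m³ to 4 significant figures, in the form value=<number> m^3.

value=5.401e-11 m^3

Each operation runs at full precision — intermediates are shown rounded. Rounded just once to four significant digits.
The distance L = v·t = 0.01351 m/s × 665.0 s = 8.984 m.
Hardness H = 693.3 HV × 9.807 MPa/HV = 6799 MPa = 6.799e+09 Pa.
In SI base units: W = 12.52 N, H = 6.799e+09 Pa, K = 3.265e-03.
Volume removed: V = K·W·L/H = 3.265e-03 · 12.52 · 8.984 / 6.799e+09 = 5.401e-11 m³.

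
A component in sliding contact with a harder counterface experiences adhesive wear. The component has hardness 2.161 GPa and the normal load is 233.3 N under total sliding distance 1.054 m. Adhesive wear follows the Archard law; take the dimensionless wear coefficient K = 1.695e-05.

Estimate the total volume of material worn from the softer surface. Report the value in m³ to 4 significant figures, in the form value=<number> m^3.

The intermediates are printed rounded, and all working math maintains exact precision — one final rounding, at four significant digits.
Hardness H = 2.161 GPa = 2.161e+09 Pa.
Collected in SI base units: W = 233.3 N, H = 2.161e+09 Pa, K = 1.695e-05.
Wear volume V = K·W·L/H = 1.695e-05 · 233.3 · 1.054 / 2.161e+09 = 1.929e-12 m³.

value=1.929e-12 m^3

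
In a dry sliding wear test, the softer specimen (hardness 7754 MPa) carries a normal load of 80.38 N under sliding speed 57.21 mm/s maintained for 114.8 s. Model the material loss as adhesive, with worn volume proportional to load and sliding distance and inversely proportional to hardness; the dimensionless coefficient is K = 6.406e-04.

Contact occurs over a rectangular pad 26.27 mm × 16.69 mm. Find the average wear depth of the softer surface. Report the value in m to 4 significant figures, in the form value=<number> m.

value=9.947e-08 m

Printed values are rounded. All working math carries full precision, and rounded just once, at 4 significant figures.
Convert: Sliding speed v = 57.21 mm/s = 0.05721 m/s. The distance L = v·t = 0.05721 m/s × 114.8 s = 6.568 m.
Convert: Hardness H = 7754 MPa = 7.754e+09 Pa.
Convert: Pad sides 26.27 mm × 16.69 mm = 0.02627 m × 0.01669 m. Contact area A = 0.02627 m × 0.01669 m = 4.384e-04 m².
Restated in SI base units: W = 80.38 N, H = 7.754e+09 Pa, K = 6.406e-04.
Volume removed: V = K·W·L/H = 6.406e-04 · 80.38 · 6.568 / 7.754e+09 = 4.361e-11 m³.
Mean depth h = V/A = 4.361e-11 / 4.384e-04 = 9.947e-08 m.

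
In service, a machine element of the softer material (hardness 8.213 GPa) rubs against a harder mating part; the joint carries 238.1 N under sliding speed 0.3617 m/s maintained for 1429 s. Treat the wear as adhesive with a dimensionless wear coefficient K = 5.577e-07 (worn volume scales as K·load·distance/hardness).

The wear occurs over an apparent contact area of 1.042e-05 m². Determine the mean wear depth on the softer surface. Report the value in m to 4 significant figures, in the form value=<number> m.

Intermediate values appear rounded; each operation holds full float precision. Rounded once at the end, at 4 significant digits.
Convert: Path length L = v·t = 0.3617 m/s × 1429 s = 516.9 m.
Convert: Hardness H = 8.213 GPa = 8.213e+09 Pa.
Collected in SI base units: W = 238.1 N, H = 8.213e+09 Pa, K = 5.577e-07.
Archard relation: V = K·W·L/H = 5.577e-07 · 238.1 · 516.9 / 8.213e+09 = 8.357e-12 m³.
Depth h = V/A = 8.357e-12 / 1.042e-05 = 8.020e-07 m.

value=8.020e-07 m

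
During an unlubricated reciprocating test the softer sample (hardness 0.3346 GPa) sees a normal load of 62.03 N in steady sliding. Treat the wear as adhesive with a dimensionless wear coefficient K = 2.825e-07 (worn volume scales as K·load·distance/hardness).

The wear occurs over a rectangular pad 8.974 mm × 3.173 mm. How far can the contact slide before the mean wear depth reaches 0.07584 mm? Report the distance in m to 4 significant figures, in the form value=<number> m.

Every step holds exact precision. Quoted intermediates are rounded. Rounded once at the end, at 4 significant digits.
Convert: Hardness H = 0.3346 GPa = 3.346e+08 Pa.
Convert: Pad sides 8.974 mm × 3.173 mm = 0.008974 m × 0.003173 m. Contact area A = 0.008974 m × 0.003173 m = 2.847e-05 m².
Convert: Depth limit h_lim = 0.07584 mm = 7.584e-05 m.
SI base units throughout: W = 62.03 N, H = 3.346e+08 Pa, K = 2.825e-07.
Allowed volume V_lim = h_lim·A = 7.584e-05 · 2.847e-05 = 2.160e-09 m³.
Thus life L = V_lim·H/(K·W) = 2.160e-09 · 3.346e+08 / (2.825e-07 · 62.03) = 4.123e+04 m.

value=4.123e+04 m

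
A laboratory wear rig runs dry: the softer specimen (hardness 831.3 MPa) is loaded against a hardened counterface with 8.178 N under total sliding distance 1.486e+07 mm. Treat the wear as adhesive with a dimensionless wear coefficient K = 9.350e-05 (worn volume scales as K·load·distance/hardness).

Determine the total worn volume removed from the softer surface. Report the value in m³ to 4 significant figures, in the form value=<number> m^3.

Printed values are rounded — all working math keeps exact precision — one final rounding to 4 significant figures.
Convert: Sliding distance L = 1.486e+07 mm = 1.486e+04 m.
Convert: Hardness H = 831.3 MPa = 8.313e+08 Pa.
SI base units throughout: W = 8.178 N, H = 8.313e+08 Pa, K = 9.350e-05.
Volume removed: V = K·W·L/H = 9.350e-05 · 8.178 · 1.486e+04 / 8.313e+08 = 1.367e-08 m³.

value=1.367e-08 m^3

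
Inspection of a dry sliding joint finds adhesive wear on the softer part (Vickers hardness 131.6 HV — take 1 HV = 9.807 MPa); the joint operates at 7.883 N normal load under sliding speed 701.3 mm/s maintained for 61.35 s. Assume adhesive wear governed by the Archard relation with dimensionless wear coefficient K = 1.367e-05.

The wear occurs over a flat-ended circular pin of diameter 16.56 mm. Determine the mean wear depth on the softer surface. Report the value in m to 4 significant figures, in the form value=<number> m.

All arithmetic maintains exact precision. The intermediates appear rounded; one final rounding to 4 significant figures.
Convert: Sliding speed v = 701.3 mm/s = 0.7013 m/s. Total distance L = v·t = 0.7013 m/s × 61.35 s = 43.02 m.
Convert: Hardness H = 131.6 HV × 9.807 MPa/HV = 1291 MPa = 1.291e+09 Pa.
Convert: Pin diameter d = 16.56 mm = 0.01656 m. Contact area A = π·d²/4 = π·(0.01656 m)²/4 = 2.154e-04 m².
Expressed in SI base units: W = 7.883 N, H = 1.291e+09 Pa, K = 1.367e-05.
Apply Archard: V = K·W·L/H = 1.367e-05 · 7.883 · 43.02 / 1.291e+09 = 3.592e-12 m³.
Wear depth h = V/A = 3.592e-12 / 2.154e-04 = 1.668e-08 m.

value=1.668e-08 m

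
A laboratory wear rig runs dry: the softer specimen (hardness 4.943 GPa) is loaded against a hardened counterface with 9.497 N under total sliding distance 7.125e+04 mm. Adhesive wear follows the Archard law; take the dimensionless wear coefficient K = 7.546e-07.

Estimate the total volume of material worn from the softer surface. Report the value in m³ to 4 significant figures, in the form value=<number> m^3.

value=1.033e-13 m^3

Every step carries exact precision. The intermediates appear rounded — one final rounding, at 4 significant digits.
Distance L = 7.125e+04 mm = 71.25 m.
Hardness H = 4.943 GPa = 4.943e+09 Pa.
Collected in SI base units: W = 9.497 N, H = 4.943e+09 Pa, K = 7.546e-07.
Wear volume V = K·W·L/H = 7.546e-07 · 9.497 · 71.25 / 4.943e+09 = 1.033e-13 m³.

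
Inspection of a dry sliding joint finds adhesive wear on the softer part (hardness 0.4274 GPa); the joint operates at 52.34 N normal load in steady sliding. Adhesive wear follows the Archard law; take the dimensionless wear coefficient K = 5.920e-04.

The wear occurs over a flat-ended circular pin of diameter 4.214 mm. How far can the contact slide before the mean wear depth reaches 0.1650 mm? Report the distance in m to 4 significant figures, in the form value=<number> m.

The intermediates are shown rounded, and each operation holds exact precision — a lone final rounding to 4 significant digits.
Hardness H = 0.4274 GPa = 4.274e+08 Pa.
Pin diameter d = 4.214 mm = 0.004214 m. Contact area A = π·d²/4 = π·(0.004214 m)²/4 = 1.395e-05 m².
Depth limit h_lim = 0.1650 mm = 1.650e-04 m.
Restated in SI base units: W = 52.34 N, H = 4.274e+08 Pa, K = 5.920e-04.
Limit volume V_lim = h_lim·A = 1.650e-04 · 1.395e-05 = 2.301e-09 m³.
Life L = V_lim·H/(K·W) = 2.301e-09 · 4.274e+08 / (5.920e-04 · 52.34) = 31.74 m.

value=31.74 m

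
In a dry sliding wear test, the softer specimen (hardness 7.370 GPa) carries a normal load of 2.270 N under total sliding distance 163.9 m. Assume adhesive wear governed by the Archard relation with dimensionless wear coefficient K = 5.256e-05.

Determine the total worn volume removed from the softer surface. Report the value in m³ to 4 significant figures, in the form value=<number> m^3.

Intermediate values are displayed rounded; the computation runs at full precision. Rounded once at the end to 4 significant figures.
Convert: Hardness H = 7.370 GPa = 7.370e+09 Pa.
As SI base values: W = 2.270 N, H = 7.370e+09 Pa, K = 5.256e-05.
Worn volume V = K·W·L/H = 5.256e-05 · 2.270 · 163.9 / 7.370e+09 = 2.653e-12 m³.

value=2.653e-12 m^3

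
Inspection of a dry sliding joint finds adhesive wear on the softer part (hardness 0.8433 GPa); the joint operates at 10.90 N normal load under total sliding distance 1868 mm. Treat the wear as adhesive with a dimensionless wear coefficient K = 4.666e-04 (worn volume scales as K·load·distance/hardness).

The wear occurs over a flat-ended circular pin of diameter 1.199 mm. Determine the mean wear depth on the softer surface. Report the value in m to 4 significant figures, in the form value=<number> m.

value=9.978e-06 m

All working math runs at full float precision; displayed values are rounded, and a single final rounding, at 4 significant figures.
Convert: Distance covered L = 1868 mm = 1.868 m.
Convert: Hardness H = 0.8433 GPa = 8.433e+08 Pa.
Convert: Pin diameter d = 1.199 mm = 0.001199 m. Contact area A = π·d²/4 = π·(0.001199 m)²/4 = 1.129e-06 m².
Restated in SI base units: W = 10.90 N, H = 8.433e+08 Pa, K = 4.666e-04.
Apply Archard: V = K·W·L/H = 4.666e-04 · 10.90 · 1.868 / 8.433e+08 = 1.127e-11 m³.
Mean depth h = V/A = 1.127e-11 / 1.129e-06 = 9.978e-06 m.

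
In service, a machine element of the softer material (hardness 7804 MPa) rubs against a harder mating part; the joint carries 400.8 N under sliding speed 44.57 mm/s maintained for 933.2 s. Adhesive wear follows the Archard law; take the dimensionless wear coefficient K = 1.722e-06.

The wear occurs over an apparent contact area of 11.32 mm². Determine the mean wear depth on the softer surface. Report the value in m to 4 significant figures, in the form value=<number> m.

Displayed values are rounded; the algebra keeps exact precision. Rounded just once to 4 significant digits.
Convert: Sliding speed v = 44.57 mm/s = 0.04457 m/s. Total distance L = v·t = 0.04457 m/s × 933.2 s = 41.59 m.
Convert: Hardness H = 7804 MPa = 7.804e+09 Pa.
Convert: Contact area A = 11.32 mm² = 1.132e-05 m².
As SI base values: W = 400.8 N, H = 7.804e+09 Pa, K = 1.722e-06.
Apply Archard: V = K·W·L/H = 1.722e-06 · 400.8 · 41.59 / 7.804e+09 = 3.678e-12 m³.
Mean depth h = V/A = 3.678e-12 / 1.132e-05 = 3.249e-07 m.

value=3.249e-07 m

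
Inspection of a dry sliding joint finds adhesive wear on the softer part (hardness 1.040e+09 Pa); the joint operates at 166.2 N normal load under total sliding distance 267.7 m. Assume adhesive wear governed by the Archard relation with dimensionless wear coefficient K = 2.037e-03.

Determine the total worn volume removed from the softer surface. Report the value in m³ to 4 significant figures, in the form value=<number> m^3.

value=8.714e-08 m^3

The computation runs at full precision; intermediate values are displayed rounded — a lone final rounding, at four significant digits.
In SI base units: W = 166.2 N, H = 1.040e+09 Pa, K = 2.037e-03.
Archard volume V = K·W·L/H = 2.037e-03 · 166.2 · 267.7 / 1.040e+09 = 8.714e-08 m³.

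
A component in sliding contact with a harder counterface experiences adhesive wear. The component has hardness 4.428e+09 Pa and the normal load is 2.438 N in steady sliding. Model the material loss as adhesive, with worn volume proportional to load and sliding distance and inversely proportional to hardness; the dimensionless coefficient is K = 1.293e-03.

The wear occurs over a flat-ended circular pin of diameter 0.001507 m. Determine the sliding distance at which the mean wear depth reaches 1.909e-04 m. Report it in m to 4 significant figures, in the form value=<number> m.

value=478.3 m

Intermediate values are shown rounded; the algebra runs at exact precision; rounded just once: 4 significant digits.
Convert: Contact area A = π·d²/4 = π·(0.001507 m)²/4 = 1.784e-06 m².
Restated in SI base units: W = 2.438 N, H = 4.428e+09 Pa, K = 1.293e-03.
At the depth limit, V_lim = h_lim·A = 1.909e-04 · 1.784e-06 = 3.405e-10 m³.
Sliding life L = V_lim·H/(K·W) = 3.405e-10 · 4.428e+09 / (1.293e-03 · 2.438) = 478.3 m.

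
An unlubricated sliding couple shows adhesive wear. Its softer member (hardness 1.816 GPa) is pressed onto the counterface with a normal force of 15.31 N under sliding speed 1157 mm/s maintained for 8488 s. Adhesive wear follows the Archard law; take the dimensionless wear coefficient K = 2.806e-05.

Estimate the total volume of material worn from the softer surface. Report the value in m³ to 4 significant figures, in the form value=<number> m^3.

Intermediate values are printed rounded, and all working math carries exact precision. Rounded once at the end to four significant digits.
Sliding speed v = 1157 mm/s = 1.157 m/s. Distance L = v·t = 1.157 m/s × 8488 s = 9821 m.
Hardness H = 1.816 GPa = 1.816e+09 Pa.
SI base units throughout: W = 15.31 N, H = 1.816e+09 Pa, K = 2.806e-05.
Archard relation: V = K·W·L/H = 2.806e-05 · 15.31 · 9821 / 1.816e+09 = 2.323e-09 m³.

value=2.323e-09 m^3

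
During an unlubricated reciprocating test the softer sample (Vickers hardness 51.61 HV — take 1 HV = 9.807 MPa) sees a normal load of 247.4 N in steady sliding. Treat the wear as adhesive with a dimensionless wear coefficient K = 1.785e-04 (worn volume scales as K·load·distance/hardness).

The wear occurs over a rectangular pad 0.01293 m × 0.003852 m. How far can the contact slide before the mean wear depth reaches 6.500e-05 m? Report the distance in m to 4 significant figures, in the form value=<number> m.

Shown intermediates are rounded. Every step carries exact precision; one last rounding, at four significant figures.
Hardness H = 51.61 HV × 9.807 MPa/HV = 506.1 MPa = 5.061e+08 Pa.
Contact area A = 0.01293 m × 0.003852 m = 4.981e-05 m².
In SI base units: W = 247.4 N, H = 5.061e+08 Pa, K = 1.785e-04.
Allowed volume V_lim = h_lim·A = 6.500e-05 · 4.981e-05 = 3.237e-09 m³.
Inverting, life L = V_lim·H/(K·W) = 3.237e-09 · 5.061e+08 / (1.785e-04 · 247.4) = 37.10 m.

value=37.10 m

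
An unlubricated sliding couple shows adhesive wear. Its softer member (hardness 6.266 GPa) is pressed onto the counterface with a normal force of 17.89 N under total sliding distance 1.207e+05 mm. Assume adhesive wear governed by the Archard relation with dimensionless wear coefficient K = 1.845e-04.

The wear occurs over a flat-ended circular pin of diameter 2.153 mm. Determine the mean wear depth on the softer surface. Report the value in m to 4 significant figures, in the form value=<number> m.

The intermediates are shown rounded — all arithmetic holds full precision — one last rounding, at 4 significant figures.
Convert: Distance L = 1.207e+05 mm = 120.7 m.
Convert: Hardness H = 6.266 GPa = 6.266e+09 Pa.
Convert: Pin diameter d = 2.153 mm = 0.002153 m. Contact area A = π·d²/4 = π·(0.002153 m)²/4 = 3.641e-06 m².
Collected in SI base units: W = 17.89 N, H = 6.266e+09 Pa, K = 1.845e-04.
Wear volume V = K·W·L/H = 1.845e-04 · 17.89 · 120.7 / 6.266e+09 = 6.358e-11 m³.
Depth h = V/A = 6.358e-11 / 3.641e-06 = 1.746e-05 m.

value=1.746e-05 m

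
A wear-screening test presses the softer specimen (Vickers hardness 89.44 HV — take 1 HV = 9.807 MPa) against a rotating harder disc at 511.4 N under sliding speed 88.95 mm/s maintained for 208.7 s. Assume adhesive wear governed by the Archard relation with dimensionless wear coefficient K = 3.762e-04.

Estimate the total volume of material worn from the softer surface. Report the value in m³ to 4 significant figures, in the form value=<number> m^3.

value=4.072e-09 m^3

Intermediate values are printed rounded. The algebra holds full precision, and one final rounding, at four significant figures.
Sliding speed v = 88.95 mm/s = 0.08895 m/s. Sliding distance L = v·t = 0.08895 m/s × 208.7 s = 18.56 m.
Hardness H = 89.44 HV × 9.807 MPa/HV = 877.1 MPa = 8.771e+08 Pa.
Restated in SI base units: W = 511.4 N, H = 8.771e+08 Pa, K = 3.762e-04.
By Archard's law, V = K·W·L/H = 3.762e-04 · 511.4 · 18.56 / 8.771e+08 = 4.072e-09 m³.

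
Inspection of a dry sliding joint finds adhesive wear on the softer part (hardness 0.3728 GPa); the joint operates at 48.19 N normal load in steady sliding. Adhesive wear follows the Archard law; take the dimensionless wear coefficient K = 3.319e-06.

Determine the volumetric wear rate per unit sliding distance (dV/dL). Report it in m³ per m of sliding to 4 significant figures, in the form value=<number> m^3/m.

value=4.290e-13 m^3/m

The algebra maintains exact precision, and intermediate values are printed rounded — rounded once at the end: four significant figures.
Convert: Hardness H = 0.3728 GPa = 3.728e+08 Pa.
SI base units throughout: W = 48.19 N, H = 3.728e+08 Pa, K = 3.319e-06.
Sliding wear rate dV/dL = K·W/H: 3.319e-06 · 48.19 / 3.728e+08 = 4.290e-13 m³/m.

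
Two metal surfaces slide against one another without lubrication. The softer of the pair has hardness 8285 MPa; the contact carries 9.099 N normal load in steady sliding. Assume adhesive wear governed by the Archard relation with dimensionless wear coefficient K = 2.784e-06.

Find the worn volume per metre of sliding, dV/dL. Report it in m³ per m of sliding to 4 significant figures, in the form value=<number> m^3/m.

The computation keeps full precision, and quoted intermediates are rounded — a single final rounding: four significant figures.
Convert: Hardness H = 8285 MPa = 8.285e+09 Pa.
Expressed in SI base units: W = 9.099 N, H = 8.285e+09 Pa, K = 2.784e-06.
Volumetric rate dV/dL = K·W/H, so: 2.784e-06 · 9.099 / 8.285e+09 = 3.058e-15 m³/m.

value=3.058e-15 m^3/m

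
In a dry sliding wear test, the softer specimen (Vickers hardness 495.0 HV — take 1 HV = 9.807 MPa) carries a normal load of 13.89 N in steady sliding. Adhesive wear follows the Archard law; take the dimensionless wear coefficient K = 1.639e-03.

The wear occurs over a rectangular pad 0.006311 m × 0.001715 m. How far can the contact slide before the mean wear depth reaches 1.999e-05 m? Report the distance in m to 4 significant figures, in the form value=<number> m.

All working math holds full float precision — printed values are rounded, and a single final rounding, at four significant figures.
Convert: Hardness H = 495.0 HV × 9.807 MPa/HV = 4854 MPa = 4.854e+09 Pa.
Convert: Contact area A = 0.006311 m × 0.001715 m = 1.082e-05 m².
Restated in SI base units: W = 13.89 N, H = 4.854e+09 Pa, K = 1.639e-03.
Allowed volume V_lim = h_lim·A = 1.999e-05 · 1.082e-05 = 2.164e-10 m³.
Inverting, life L = V_lim·H/(K·W) = 2.164e-10 · 4.854e+09 / (1.639e-03 · 13.89) = 46.14 m.

value=46.14 m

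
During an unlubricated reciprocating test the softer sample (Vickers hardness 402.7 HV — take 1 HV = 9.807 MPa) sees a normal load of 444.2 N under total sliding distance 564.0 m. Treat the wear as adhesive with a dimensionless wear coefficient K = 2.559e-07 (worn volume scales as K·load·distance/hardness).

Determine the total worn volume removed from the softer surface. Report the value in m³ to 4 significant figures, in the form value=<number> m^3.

value=1.623e-11 m^3

Intermediate values are shown rounded. The algebra maintains full precision. Rounded once at the end, at 4 significant figures.
Hardness H = 402.7 HV × 9.807 MPa/HV = 3949 MPa = 3.949e+09 Pa.
In SI base units: W = 444.2 N, H = 3.949e+09 Pa, K = 2.559e-07.
Wear volume V = K·W·L/H = 2.559e-07 · 444.2 · 564.0 / 3.949e+09 = 1.623e-11 m³.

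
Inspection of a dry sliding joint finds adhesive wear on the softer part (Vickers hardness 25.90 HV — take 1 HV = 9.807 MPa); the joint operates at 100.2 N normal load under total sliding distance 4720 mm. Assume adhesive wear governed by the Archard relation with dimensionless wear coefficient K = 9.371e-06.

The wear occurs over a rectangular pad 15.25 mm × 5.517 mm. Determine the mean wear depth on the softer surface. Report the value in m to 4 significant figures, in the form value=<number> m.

The intermediates appear rounded; the computation carries full precision. Rounded just once: four significant digits.
Convert: Distance L = 4720 mm = 4.720 m.
Convert: Hardness H = 25.90 HV × 9.807 MPa/HV = 254.0 MPa = 2.540e+08 Pa.
Convert: Pad sides 15.25 mm × 5.517 mm = 0.01525 m × 0.005517 m. Contact area A = 0.01525 m × 0.005517 m = 8.413e-05 m².
Working in SI base units: W = 100.2 N, H = 2.540e+08 Pa, K = 9.371e-06.
The Archard volume V = K·W·L/H = 9.371e-06 · 100.2 · 4.720 / 2.540e+08 = 1.745e-11 m³.
Average depth h = V/A = 1.745e-11 / 8.413e-05 = 2.074e-07 m.

value=2.074e-07 m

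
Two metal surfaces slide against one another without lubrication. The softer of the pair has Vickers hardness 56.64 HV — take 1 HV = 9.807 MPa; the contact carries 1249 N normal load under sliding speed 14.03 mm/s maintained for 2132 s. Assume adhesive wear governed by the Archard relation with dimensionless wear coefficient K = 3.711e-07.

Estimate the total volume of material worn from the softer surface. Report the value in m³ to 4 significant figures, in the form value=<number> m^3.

Every step keeps full float precision; displayed values are rounded. Rounded once at the end to four significant figures.
Sliding speed v = 14.03 mm/s = 0.01403 m/s. Distance covered L = v·t = 0.01403 m/s × 2132 s = 29.91 m.
Hardness H = 56.64 HV × 9.807 MPa/HV = 555.5 MPa = 5.555e+08 Pa.
SI base units throughout: W = 1249 N, H = 5.555e+08 Pa, K = 3.711e-07.
Archard volume V = K·W·L/H = 3.711e-07 · 1249 · 29.91 / 5.555e+08 = 2.496e-11 m³.

value=2.496e-11 m^3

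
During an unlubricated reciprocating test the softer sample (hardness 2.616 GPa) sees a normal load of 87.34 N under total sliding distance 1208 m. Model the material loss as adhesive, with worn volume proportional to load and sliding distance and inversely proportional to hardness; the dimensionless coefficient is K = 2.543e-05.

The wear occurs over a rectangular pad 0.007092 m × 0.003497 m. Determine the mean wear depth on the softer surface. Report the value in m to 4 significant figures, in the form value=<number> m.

value=4.135e-05 m

Intermediate values are printed rounded. Every step runs at full precision; a lone final rounding: 4 significant figures.
Convert: Hardness H = 2.616 GPa = 2.616e+09 Pa.
Convert: Contact area A = 0.007092 m × 0.003497 m = 2.480e-05 m².
In SI base units, W = 87.34 N, H = 2.616e+09 Pa, K = 2.543e-05.
Archard relation: V = K·W·L/H = 2.543e-05 · 87.34 · 1208 / 2.616e+09 = 1.026e-09 m³.
Mean wear depth h = V/A = 1.026e-09 / 2.480e-05 = 4.135e-05 m.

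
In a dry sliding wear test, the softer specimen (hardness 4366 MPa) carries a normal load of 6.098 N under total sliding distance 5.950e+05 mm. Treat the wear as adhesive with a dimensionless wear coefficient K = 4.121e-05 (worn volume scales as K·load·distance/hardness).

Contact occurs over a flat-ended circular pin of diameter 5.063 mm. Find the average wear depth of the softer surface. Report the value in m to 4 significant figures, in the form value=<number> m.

value=1.701e-06 m

All working math keeps full precision, and the intermediates are shown rounded — rounded just once to 4 significant figures.
Distance covered L = 5.950e+05 mm = 595.0 m.
Hardness H = 4366 MPa = 4.366e+09 Pa.
Pin diameter d = 5.063 mm = 0.005063 m. Contact area A = π·d²/4 = π·(0.005063 m)²/4 = 2.013e-05 m².
In SI base units: W = 6.098 N, H = 4.366e+09 Pa, K = 4.121e-05.
Apply Archard: V = K·W·L/H = 4.121e-05 · 6.098 · 595.0 / 4.366e+09 = 3.425e-11 m³.
Depth of wear h = V/A = 3.425e-11 / 2.013e-05 = 1.701e-06 m.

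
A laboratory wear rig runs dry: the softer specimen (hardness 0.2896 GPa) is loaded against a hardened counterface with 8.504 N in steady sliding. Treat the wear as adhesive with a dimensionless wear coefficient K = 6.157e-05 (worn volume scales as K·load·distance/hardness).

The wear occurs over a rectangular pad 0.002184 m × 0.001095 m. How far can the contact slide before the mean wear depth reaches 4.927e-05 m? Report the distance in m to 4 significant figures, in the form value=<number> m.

value=65.17 m

All working math runs at full precision. Displayed values are rounded. Rounded once at the end, at 4 significant digits.
Convert: Hardness H = 0.2896 GPa = 2.896e+08 Pa.
Convert: Contact area A = 0.002184 m × 0.001095 m = 2.391e-06 m².
In SI base units, W = 8.504 N, H = 2.896e+08 Pa, K = 6.157e-05.
Limit volume V_lim = h_lim·A = 4.927e-05 · 2.391e-06 = 1.178e-10 m³.
Sliding life L = V_lim·H/(K·W) = 1.178e-10 · 2.896e+08 / (6.157e-05 · 8.504) = 65.17 m.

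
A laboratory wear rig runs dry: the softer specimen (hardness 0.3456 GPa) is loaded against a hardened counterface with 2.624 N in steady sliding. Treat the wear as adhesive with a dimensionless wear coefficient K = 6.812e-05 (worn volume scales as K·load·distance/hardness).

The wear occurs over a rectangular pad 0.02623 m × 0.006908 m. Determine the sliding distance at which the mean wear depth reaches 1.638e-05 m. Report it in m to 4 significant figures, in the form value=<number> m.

Intermediate values are shown rounded — all arithmetic runs at full precision; rounded once at the end, at 4 significant figures.
Convert: Hardness H = 0.3456 GPa = 3.456e+08 Pa.
Convert: Contact area A = 0.02623 m × 0.006908 m = 1.812e-04 m².
In SI base units: W = 2.624 N, H = 3.456e+08 Pa, K = 6.812e-05.
Permissible volume V_lim = h_lim·A = 1.638e-05 · 1.812e-04 = 2.968e-09 m³.
So the life L = V_lim·H/(K·W) = 2.968e-09 · 3.456e+08 / (6.812e-05 · 2.624) = 5739 m.

value=5739 m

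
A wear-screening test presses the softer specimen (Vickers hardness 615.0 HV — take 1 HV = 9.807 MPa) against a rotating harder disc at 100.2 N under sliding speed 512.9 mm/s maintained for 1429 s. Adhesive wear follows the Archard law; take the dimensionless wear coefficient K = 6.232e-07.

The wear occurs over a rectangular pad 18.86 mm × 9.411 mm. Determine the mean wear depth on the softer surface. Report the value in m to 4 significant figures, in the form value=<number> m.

value=4.275e-08 m

The computation keeps exact precision, and quoted intermediates are rounded — rounded once at the end to 4 significant digits.
Convert: Sliding speed v = 512.9 mm/s = 0.5129 m/s. Total distance L = v·t = 0.5129 m/s × 1429 s = 732.9 m.
Convert: Hardness H = 615.0 HV × 9.807 MPa/HV = 6031 MPa = 6.031e+09 Pa.
Convert: Pad sides 18.86 mm × 9.411 mm = 0.01886 m × 0.009411 m. Contact area A = 0.01886 m × 0.009411 m = 1.775e-04 m².
Restated in SI base units: W = 100.2 N, H = 6.031e+09 Pa, K = 6.232e-07.
Worn volume V = K·W·L/H = 6.232e-07 · 100.2 · 732.9 / 6.031e+09 = 7.588e-12 m³.
Wear depth h = V/A = 7.588e-12 / 1.775e-04 = 4.275e-08 m.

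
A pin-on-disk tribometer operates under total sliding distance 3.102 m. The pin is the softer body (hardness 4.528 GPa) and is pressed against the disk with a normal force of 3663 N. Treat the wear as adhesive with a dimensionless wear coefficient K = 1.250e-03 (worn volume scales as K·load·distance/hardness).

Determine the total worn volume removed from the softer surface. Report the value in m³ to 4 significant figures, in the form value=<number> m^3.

value=3.137e-09 m^3

Each operation holds full float precision; quoted intermediates are rounded, and a single final rounding: 4 significant digits.
Convert: Hardness H = 4.528 GPa = 4.528e+09 Pa.
Expressed in SI base units: W = 3663 N, H = 4.528e+09 Pa, K = 1.250e-03.
By Archard's law, V = K·W·L/H = 1.250e-03 · 3663 · 3.102 / 4.528e+09 = 3.137e-09 m³.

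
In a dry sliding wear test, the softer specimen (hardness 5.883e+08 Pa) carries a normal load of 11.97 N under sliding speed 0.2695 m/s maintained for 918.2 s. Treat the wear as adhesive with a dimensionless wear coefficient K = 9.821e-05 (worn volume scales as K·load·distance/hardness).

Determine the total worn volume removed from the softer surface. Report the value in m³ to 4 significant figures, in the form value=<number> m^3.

value=4.945e-10 m^3

Intermediates are shown rounded. The computation keeps exact precision — rounded once at the end: four significant figures.
Path length L = v·t = 0.2695 m/s × 918.2 s = 247.5 m.
Restated in SI base units: W = 11.97 N, H = 5.883e+08 Pa, K = 9.821e-05.
Worn volume V = K·W·L/H = 9.821e-05 · 11.97 · 247.5 / 5.883e+08 = 4.945e-10 m³.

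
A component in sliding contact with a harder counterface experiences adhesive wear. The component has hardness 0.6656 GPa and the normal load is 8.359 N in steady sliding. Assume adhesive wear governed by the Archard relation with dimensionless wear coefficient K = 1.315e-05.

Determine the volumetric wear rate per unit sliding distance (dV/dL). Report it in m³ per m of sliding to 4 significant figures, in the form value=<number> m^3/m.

value=1.651e-13 m^3/m

Intermediate values are displayed rounded — all arithmetic holds full precision. Rounded once at the end to 4 significant figures.
Convert: Hardness H = 0.6656 GPa = 6.656e+08 Pa.
Expressed in SI base units: W = 8.359 N, H = 6.656e+08 Pa, K = 1.315e-05.
Rate of wear dV/dL = K·W/H, per unit distance: 1.315e-05 · 8.359 / 6.656e+08 = 1.651e-13 m³/m.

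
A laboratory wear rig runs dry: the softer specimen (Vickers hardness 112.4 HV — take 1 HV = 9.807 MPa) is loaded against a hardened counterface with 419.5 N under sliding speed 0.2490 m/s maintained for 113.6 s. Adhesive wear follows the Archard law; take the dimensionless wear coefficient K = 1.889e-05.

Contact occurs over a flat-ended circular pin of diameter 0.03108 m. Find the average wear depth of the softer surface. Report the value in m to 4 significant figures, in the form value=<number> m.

The intermediates are displayed rounded. The computation carries full float precision; a single final rounding, at four significant digits.
Convert: Distance L = v·t = 0.2490 m/s × 113.6 s = 28.29 m.
Convert: Hardness H = 112.4 HV × 9.807 MPa/HV = 1102 MPa = 1.102e+09 Pa.
Convert: Contact area A = π·d²/4 = π·(0.03108 m)²/4 = 7.587e-04 m².
As SI base values: W = 419.5 N, H = 1.102e+09 Pa, K = 1.889e-05.
Volume removed: V = K·W·L/H = 1.889e-05 · 419.5 · 28.29 / 1.102e+09 = 2.033e-10 m³.
Wear depth h = V/A = 2.033e-10 / 7.587e-04 = 2.680e-07 m.

value=2.680e-07 m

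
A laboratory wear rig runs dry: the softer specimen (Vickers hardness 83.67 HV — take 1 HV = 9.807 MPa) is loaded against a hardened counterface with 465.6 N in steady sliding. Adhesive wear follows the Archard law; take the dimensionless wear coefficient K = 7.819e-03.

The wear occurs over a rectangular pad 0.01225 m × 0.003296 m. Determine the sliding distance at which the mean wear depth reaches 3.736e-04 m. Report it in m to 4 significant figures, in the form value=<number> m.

value=3.400 m

The intermediates are displayed rounded; the algebra runs at full float precision, and rounded once at the end: four significant digits.
Convert: Hardness H = 83.67 HV × 9.807 MPa/HV = 820.6 MPa = 8.206e+08 Pa.
Convert: Contact area A = 0.01225 m × 0.003296 m = 4.038e-05 m².
Collected in SI base units: W = 465.6 N, H = 8.206e+08 Pa, K = 7.819e-03.
At the depth limit, V_lim = h_lim·A = 3.736e-04 · 4.038e-05 = 1.508e-08 m³.
Inverting, life L = V_lim·H/(K·W) = 1.508e-08 · 8.206e+08 / (7.819e-03 · 465.6) = 3.400 m.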